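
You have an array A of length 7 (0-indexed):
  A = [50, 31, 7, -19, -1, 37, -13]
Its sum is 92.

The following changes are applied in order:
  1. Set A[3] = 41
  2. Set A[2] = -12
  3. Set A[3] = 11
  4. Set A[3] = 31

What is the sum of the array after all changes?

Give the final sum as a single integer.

Answer: 123

Derivation:
Initial sum: 92
Change 1: A[3] -19 -> 41, delta = 60, sum = 152
Change 2: A[2] 7 -> -12, delta = -19, sum = 133
Change 3: A[3] 41 -> 11, delta = -30, sum = 103
Change 4: A[3] 11 -> 31, delta = 20, sum = 123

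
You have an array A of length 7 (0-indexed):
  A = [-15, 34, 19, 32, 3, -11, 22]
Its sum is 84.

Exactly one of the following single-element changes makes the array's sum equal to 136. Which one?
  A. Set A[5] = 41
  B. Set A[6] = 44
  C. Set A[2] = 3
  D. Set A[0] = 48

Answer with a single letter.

Option A: A[5] -11->41, delta=52, new_sum=84+(52)=136 <-- matches target
Option B: A[6] 22->44, delta=22, new_sum=84+(22)=106
Option C: A[2] 19->3, delta=-16, new_sum=84+(-16)=68
Option D: A[0] -15->48, delta=63, new_sum=84+(63)=147

Answer: A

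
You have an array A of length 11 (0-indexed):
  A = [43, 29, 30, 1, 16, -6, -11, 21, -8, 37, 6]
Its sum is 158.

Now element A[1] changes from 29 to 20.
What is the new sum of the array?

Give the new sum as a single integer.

Answer: 149

Derivation:
Old value at index 1: 29
New value at index 1: 20
Delta = 20 - 29 = -9
New sum = old_sum + delta = 158 + (-9) = 149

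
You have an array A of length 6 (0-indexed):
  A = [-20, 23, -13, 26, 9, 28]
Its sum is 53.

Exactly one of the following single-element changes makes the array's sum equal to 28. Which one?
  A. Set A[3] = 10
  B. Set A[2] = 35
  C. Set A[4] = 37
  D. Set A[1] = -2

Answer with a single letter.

Answer: D

Derivation:
Option A: A[3] 26->10, delta=-16, new_sum=53+(-16)=37
Option B: A[2] -13->35, delta=48, new_sum=53+(48)=101
Option C: A[4] 9->37, delta=28, new_sum=53+(28)=81
Option D: A[1] 23->-2, delta=-25, new_sum=53+(-25)=28 <-- matches target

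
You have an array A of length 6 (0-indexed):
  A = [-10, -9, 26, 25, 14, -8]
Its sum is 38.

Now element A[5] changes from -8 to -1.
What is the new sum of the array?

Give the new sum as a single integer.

Old value at index 5: -8
New value at index 5: -1
Delta = -1 - -8 = 7
New sum = old_sum + delta = 38 + (7) = 45

Answer: 45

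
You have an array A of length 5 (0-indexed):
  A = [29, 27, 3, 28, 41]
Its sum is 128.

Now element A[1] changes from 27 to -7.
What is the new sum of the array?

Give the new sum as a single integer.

Old value at index 1: 27
New value at index 1: -7
Delta = -7 - 27 = -34
New sum = old_sum + delta = 128 + (-34) = 94

Answer: 94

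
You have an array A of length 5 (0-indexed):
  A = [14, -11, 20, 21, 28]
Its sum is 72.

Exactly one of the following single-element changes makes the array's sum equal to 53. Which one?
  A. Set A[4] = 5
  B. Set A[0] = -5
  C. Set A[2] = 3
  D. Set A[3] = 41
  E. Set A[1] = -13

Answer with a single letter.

Option A: A[4] 28->5, delta=-23, new_sum=72+(-23)=49
Option B: A[0] 14->-5, delta=-19, new_sum=72+(-19)=53 <-- matches target
Option C: A[2] 20->3, delta=-17, new_sum=72+(-17)=55
Option D: A[3] 21->41, delta=20, new_sum=72+(20)=92
Option E: A[1] -11->-13, delta=-2, new_sum=72+(-2)=70

Answer: B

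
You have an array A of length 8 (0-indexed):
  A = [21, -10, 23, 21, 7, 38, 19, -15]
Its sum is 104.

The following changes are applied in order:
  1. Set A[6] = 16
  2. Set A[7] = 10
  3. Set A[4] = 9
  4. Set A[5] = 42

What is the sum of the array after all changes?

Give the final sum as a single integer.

Answer: 132

Derivation:
Initial sum: 104
Change 1: A[6] 19 -> 16, delta = -3, sum = 101
Change 2: A[7] -15 -> 10, delta = 25, sum = 126
Change 3: A[4] 7 -> 9, delta = 2, sum = 128
Change 4: A[5] 38 -> 42, delta = 4, sum = 132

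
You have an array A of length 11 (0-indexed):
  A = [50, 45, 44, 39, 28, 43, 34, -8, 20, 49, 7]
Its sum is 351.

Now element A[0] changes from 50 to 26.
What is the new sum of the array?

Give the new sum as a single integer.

Old value at index 0: 50
New value at index 0: 26
Delta = 26 - 50 = -24
New sum = old_sum + delta = 351 + (-24) = 327

Answer: 327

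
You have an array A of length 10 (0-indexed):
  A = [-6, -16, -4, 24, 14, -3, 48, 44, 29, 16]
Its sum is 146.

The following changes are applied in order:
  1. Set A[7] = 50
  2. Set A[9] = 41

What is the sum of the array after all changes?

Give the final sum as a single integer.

Answer: 177

Derivation:
Initial sum: 146
Change 1: A[7] 44 -> 50, delta = 6, sum = 152
Change 2: A[9] 16 -> 41, delta = 25, sum = 177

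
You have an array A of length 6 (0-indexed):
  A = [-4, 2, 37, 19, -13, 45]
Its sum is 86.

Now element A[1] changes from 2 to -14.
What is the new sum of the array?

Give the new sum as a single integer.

Old value at index 1: 2
New value at index 1: -14
Delta = -14 - 2 = -16
New sum = old_sum + delta = 86 + (-16) = 70

Answer: 70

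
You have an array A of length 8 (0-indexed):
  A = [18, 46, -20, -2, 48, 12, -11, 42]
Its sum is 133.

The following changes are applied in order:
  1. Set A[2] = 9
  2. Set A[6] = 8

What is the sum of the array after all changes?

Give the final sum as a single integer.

Answer: 181

Derivation:
Initial sum: 133
Change 1: A[2] -20 -> 9, delta = 29, sum = 162
Change 2: A[6] -11 -> 8, delta = 19, sum = 181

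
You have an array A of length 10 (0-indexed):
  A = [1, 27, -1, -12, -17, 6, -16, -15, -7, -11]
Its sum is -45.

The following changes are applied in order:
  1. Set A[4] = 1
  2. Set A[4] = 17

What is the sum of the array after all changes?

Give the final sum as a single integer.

Initial sum: -45
Change 1: A[4] -17 -> 1, delta = 18, sum = -27
Change 2: A[4] 1 -> 17, delta = 16, sum = -11

Answer: -11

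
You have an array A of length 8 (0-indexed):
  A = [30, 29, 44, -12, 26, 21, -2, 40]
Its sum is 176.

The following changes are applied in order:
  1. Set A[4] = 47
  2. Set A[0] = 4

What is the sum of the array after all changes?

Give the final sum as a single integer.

Answer: 171

Derivation:
Initial sum: 176
Change 1: A[4] 26 -> 47, delta = 21, sum = 197
Change 2: A[0] 30 -> 4, delta = -26, sum = 171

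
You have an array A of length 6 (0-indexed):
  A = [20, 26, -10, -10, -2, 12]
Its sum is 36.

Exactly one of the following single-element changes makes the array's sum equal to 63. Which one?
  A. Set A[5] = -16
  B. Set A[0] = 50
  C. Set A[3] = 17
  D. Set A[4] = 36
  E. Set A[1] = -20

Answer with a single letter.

Option A: A[5] 12->-16, delta=-28, new_sum=36+(-28)=8
Option B: A[0] 20->50, delta=30, new_sum=36+(30)=66
Option C: A[3] -10->17, delta=27, new_sum=36+(27)=63 <-- matches target
Option D: A[4] -2->36, delta=38, new_sum=36+(38)=74
Option E: A[1] 26->-20, delta=-46, new_sum=36+(-46)=-10

Answer: C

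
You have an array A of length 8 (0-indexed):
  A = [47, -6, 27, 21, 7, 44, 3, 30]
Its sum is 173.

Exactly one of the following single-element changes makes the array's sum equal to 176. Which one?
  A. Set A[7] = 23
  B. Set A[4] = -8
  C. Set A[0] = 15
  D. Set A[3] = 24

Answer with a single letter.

Option A: A[7] 30->23, delta=-7, new_sum=173+(-7)=166
Option B: A[4] 7->-8, delta=-15, new_sum=173+(-15)=158
Option C: A[0] 47->15, delta=-32, new_sum=173+(-32)=141
Option D: A[3] 21->24, delta=3, new_sum=173+(3)=176 <-- matches target

Answer: D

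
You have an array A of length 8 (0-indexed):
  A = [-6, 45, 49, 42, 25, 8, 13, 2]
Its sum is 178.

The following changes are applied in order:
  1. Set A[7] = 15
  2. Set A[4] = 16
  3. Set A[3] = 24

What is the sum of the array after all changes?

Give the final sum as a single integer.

Initial sum: 178
Change 1: A[7] 2 -> 15, delta = 13, sum = 191
Change 2: A[4] 25 -> 16, delta = -9, sum = 182
Change 3: A[3] 42 -> 24, delta = -18, sum = 164

Answer: 164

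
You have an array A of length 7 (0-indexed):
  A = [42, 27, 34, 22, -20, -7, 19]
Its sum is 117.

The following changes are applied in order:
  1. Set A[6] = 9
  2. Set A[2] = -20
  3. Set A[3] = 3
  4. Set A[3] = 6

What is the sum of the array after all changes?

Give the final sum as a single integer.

Answer: 37

Derivation:
Initial sum: 117
Change 1: A[6] 19 -> 9, delta = -10, sum = 107
Change 2: A[2] 34 -> -20, delta = -54, sum = 53
Change 3: A[3] 22 -> 3, delta = -19, sum = 34
Change 4: A[3] 3 -> 6, delta = 3, sum = 37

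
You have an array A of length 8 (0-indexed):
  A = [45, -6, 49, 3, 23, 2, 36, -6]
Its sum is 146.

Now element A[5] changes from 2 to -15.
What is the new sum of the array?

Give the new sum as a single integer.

Answer: 129

Derivation:
Old value at index 5: 2
New value at index 5: -15
Delta = -15 - 2 = -17
New sum = old_sum + delta = 146 + (-17) = 129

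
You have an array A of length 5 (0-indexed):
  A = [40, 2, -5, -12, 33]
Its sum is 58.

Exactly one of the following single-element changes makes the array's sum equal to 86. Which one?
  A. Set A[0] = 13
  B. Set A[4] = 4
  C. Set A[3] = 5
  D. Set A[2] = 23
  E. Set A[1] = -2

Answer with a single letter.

Answer: D

Derivation:
Option A: A[0] 40->13, delta=-27, new_sum=58+(-27)=31
Option B: A[4] 33->4, delta=-29, new_sum=58+(-29)=29
Option C: A[3] -12->5, delta=17, new_sum=58+(17)=75
Option D: A[2] -5->23, delta=28, new_sum=58+(28)=86 <-- matches target
Option E: A[1] 2->-2, delta=-4, new_sum=58+(-4)=54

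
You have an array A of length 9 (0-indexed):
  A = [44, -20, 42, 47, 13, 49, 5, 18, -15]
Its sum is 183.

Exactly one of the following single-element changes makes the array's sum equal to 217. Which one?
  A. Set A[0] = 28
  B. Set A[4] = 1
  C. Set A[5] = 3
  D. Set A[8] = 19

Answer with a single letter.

Answer: D

Derivation:
Option A: A[0] 44->28, delta=-16, new_sum=183+(-16)=167
Option B: A[4] 13->1, delta=-12, new_sum=183+(-12)=171
Option C: A[5] 49->3, delta=-46, new_sum=183+(-46)=137
Option D: A[8] -15->19, delta=34, new_sum=183+(34)=217 <-- matches target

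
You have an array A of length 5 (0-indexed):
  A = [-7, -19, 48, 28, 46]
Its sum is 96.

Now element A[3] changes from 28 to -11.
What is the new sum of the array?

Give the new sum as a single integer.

Old value at index 3: 28
New value at index 3: -11
Delta = -11 - 28 = -39
New sum = old_sum + delta = 96 + (-39) = 57

Answer: 57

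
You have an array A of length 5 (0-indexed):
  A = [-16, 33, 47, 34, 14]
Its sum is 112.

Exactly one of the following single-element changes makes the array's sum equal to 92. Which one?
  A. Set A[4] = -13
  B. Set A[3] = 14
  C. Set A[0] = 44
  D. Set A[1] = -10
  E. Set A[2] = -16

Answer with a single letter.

Answer: B

Derivation:
Option A: A[4] 14->-13, delta=-27, new_sum=112+(-27)=85
Option B: A[3] 34->14, delta=-20, new_sum=112+(-20)=92 <-- matches target
Option C: A[0] -16->44, delta=60, new_sum=112+(60)=172
Option D: A[1] 33->-10, delta=-43, new_sum=112+(-43)=69
Option E: A[2] 47->-16, delta=-63, new_sum=112+(-63)=49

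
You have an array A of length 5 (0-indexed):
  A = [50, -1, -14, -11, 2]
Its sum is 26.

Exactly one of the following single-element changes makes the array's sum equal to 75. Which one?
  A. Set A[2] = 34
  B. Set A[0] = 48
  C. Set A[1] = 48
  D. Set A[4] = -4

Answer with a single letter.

Option A: A[2] -14->34, delta=48, new_sum=26+(48)=74
Option B: A[0] 50->48, delta=-2, new_sum=26+(-2)=24
Option C: A[1] -1->48, delta=49, new_sum=26+(49)=75 <-- matches target
Option D: A[4] 2->-4, delta=-6, new_sum=26+(-6)=20

Answer: C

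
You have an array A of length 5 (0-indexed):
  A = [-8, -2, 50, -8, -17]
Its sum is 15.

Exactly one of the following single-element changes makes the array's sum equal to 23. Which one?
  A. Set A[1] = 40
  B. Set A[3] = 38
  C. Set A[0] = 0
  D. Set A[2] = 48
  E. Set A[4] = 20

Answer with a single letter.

Answer: C

Derivation:
Option A: A[1] -2->40, delta=42, new_sum=15+(42)=57
Option B: A[3] -8->38, delta=46, new_sum=15+(46)=61
Option C: A[0] -8->0, delta=8, new_sum=15+(8)=23 <-- matches target
Option D: A[2] 50->48, delta=-2, new_sum=15+(-2)=13
Option E: A[4] -17->20, delta=37, new_sum=15+(37)=52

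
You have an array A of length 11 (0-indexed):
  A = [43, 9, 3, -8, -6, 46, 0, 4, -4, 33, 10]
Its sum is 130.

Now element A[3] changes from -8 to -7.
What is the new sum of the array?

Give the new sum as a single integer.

Answer: 131

Derivation:
Old value at index 3: -8
New value at index 3: -7
Delta = -7 - -8 = 1
New sum = old_sum + delta = 130 + (1) = 131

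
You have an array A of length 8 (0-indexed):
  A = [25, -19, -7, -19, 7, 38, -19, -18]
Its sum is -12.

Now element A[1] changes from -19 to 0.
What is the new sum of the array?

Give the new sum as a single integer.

Answer: 7

Derivation:
Old value at index 1: -19
New value at index 1: 0
Delta = 0 - -19 = 19
New sum = old_sum + delta = -12 + (19) = 7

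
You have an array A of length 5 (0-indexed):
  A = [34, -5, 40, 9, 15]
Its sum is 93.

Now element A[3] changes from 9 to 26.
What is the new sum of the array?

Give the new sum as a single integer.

Answer: 110

Derivation:
Old value at index 3: 9
New value at index 3: 26
Delta = 26 - 9 = 17
New sum = old_sum + delta = 93 + (17) = 110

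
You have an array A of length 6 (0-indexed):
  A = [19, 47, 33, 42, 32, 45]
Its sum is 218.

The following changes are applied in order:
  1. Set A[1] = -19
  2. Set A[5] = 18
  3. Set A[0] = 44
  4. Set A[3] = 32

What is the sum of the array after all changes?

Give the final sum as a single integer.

Answer: 140

Derivation:
Initial sum: 218
Change 1: A[1] 47 -> -19, delta = -66, sum = 152
Change 2: A[5] 45 -> 18, delta = -27, sum = 125
Change 3: A[0] 19 -> 44, delta = 25, sum = 150
Change 4: A[3] 42 -> 32, delta = -10, sum = 140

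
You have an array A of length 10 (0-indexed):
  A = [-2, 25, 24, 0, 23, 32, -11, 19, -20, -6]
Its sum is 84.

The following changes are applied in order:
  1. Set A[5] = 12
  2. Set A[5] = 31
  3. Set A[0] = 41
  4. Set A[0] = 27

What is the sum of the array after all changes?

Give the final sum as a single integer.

Initial sum: 84
Change 1: A[5] 32 -> 12, delta = -20, sum = 64
Change 2: A[5] 12 -> 31, delta = 19, sum = 83
Change 3: A[0] -2 -> 41, delta = 43, sum = 126
Change 4: A[0] 41 -> 27, delta = -14, sum = 112

Answer: 112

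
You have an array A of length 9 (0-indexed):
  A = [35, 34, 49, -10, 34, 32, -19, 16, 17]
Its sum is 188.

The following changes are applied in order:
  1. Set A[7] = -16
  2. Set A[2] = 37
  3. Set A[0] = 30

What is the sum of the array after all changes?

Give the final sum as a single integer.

Answer: 139

Derivation:
Initial sum: 188
Change 1: A[7] 16 -> -16, delta = -32, sum = 156
Change 2: A[2] 49 -> 37, delta = -12, sum = 144
Change 3: A[0] 35 -> 30, delta = -5, sum = 139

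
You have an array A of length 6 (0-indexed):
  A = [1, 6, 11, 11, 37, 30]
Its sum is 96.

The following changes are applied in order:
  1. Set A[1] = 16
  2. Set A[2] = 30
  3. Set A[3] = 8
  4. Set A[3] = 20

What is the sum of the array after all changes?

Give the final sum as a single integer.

Answer: 134

Derivation:
Initial sum: 96
Change 1: A[1] 6 -> 16, delta = 10, sum = 106
Change 2: A[2] 11 -> 30, delta = 19, sum = 125
Change 3: A[3] 11 -> 8, delta = -3, sum = 122
Change 4: A[3] 8 -> 20, delta = 12, sum = 134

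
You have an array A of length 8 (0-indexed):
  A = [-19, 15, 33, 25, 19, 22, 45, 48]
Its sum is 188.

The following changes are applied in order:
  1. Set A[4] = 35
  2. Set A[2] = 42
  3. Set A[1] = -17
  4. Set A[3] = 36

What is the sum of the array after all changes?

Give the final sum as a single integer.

Initial sum: 188
Change 1: A[4] 19 -> 35, delta = 16, sum = 204
Change 2: A[2] 33 -> 42, delta = 9, sum = 213
Change 3: A[1] 15 -> -17, delta = -32, sum = 181
Change 4: A[3] 25 -> 36, delta = 11, sum = 192

Answer: 192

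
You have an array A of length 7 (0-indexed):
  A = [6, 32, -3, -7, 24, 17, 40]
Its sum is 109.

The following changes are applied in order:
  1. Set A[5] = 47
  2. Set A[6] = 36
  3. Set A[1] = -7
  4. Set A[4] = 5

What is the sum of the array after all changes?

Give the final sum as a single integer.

Initial sum: 109
Change 1: A[5] 17 -> 47, delta = 30, sum = 139
Change 2: A[6] 40 -> 36, delta = -4, sum = 135
Change 3: A[1] 32 -> -7, delta = -39, sum = 96
Change 4: A[4] 24 -> 5, delta = -19, sum = 77

Answer: 77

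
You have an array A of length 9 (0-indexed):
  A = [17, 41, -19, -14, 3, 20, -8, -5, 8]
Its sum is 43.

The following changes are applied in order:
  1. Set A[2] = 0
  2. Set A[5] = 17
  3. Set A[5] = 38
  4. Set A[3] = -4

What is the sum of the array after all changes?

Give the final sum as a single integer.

Initial sum: 43
Change 1: A[2] -19 -> 0, delta = 19, sum = 62
Change 2: A[5] 20 -> 17, delta = -3, sum = 59
Change 3: A[5] 17 -> 38, delta = 21, sum = 80
Change 4: A[3] -14 -> -4, delta = 10, sum = 90

Answer: 90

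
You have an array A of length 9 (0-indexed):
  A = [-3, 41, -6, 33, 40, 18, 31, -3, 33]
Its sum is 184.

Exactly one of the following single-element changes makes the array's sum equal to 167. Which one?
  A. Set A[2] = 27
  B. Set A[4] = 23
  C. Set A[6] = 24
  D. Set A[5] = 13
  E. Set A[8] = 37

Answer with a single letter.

Option A: A[2] -6->27, delta=33, new_sum=184+(33)=217
Option B: A[4] 40->23, delta=-17, new_sum=184+(-17)=167 <-- matches target
Option C: A[6] 31->24, delta=-7, new_sum=184+(-7)=177
Option D: A[5] 18->13, delta=-5, new_sum=184+(-5)=179
Option E: A[8] 33->37, delta=4, new_sum=184+(4)=188

Answer: B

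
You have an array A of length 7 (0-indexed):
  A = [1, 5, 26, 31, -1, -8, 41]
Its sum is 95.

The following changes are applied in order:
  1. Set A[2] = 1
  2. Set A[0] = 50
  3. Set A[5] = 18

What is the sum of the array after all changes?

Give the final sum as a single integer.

Initial sum: 95
Change 1: A[2] 26 -> 1, delta = -25, sum = 70
Change 2: A[0] 1 -> 50, delta = 49, sum = 119
Change 3: A[5] -8 -> 18, delta = 26, sum = 145

Answer: 145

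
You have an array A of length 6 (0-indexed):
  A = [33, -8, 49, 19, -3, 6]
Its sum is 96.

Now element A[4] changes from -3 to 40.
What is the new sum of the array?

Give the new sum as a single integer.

Old value at index 4: -3
New value at index 4: 40
Delta = 40 - -3 = 43
New sum = old_sum + delta = 96 + (43) = 139

Answer: 139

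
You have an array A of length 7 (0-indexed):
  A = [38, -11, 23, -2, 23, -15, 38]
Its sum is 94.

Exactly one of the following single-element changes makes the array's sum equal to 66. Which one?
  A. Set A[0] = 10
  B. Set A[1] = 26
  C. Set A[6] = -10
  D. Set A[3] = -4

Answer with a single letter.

Option A: A[0] 38->10, delta=-28, new_sum=94+(-28)=66 <-- matches target
Option B: A[1] -11->26, delta=37, new_sum=94+(37)=131
Option C: A[6] 38->-10, delta=-48, new_sum=94+(-48)=46
Option D: A[3] -2->-4, delta=-2, new_sum=94+(-2)=92

Answer: A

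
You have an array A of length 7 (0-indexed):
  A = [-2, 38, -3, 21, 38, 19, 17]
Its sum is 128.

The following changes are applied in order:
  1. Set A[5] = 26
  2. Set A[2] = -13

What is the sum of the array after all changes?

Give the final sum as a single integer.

Initial sum: 128
Change 1: A[5] 19 -> 26, delta = 7, sum = 135
Change 2: A[2] -3 -> -13, delta = -10, sum = 125

Answer: 125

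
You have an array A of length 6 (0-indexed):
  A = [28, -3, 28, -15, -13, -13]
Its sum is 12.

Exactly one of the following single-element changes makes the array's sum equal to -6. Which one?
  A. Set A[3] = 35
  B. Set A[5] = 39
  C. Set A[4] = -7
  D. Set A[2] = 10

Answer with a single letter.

Answer: D

Derivation:
Option A: A[3] -15->35, delta=50, new_sum=12+(50)=62
Option B: A[5] -13->39, delta=52, new_sum=12+(52)=64
Option C: A[4] -13->-7, delta=6, new_sum=12+(6)=18
Option D: A[2] 28->10, delta=-18, new_sum=12+(-18)=-6 <-- matches target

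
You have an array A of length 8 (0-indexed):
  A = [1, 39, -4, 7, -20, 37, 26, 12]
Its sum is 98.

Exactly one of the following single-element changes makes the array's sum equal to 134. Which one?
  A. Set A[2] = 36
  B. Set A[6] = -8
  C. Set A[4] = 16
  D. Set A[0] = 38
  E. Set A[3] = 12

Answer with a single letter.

Answer: C

Derivation:
Option A: A[2] -4->36, delta=40, new_sum=98+(40)=138
Option B: A[6] 26->-8, delta=-34, new_sum=98+(-34)=64
Option C: A[4] -20->16, delta=36, new_sum=98+(36)=134 <-- matches target
Option D: A[0] 1->38, delta=37, new_sum=98+(37)=135
Option E: A[3] 7->12, delta=5, new_sum=98+(5)=103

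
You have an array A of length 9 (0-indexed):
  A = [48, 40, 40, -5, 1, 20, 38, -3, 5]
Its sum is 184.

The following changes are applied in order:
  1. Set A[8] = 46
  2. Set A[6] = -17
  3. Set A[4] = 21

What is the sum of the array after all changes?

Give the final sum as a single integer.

Answer: 190

Derivation:
Initial sum: 184
Change 1: A[8] 5 -> 46, delta = 41, sum = 225
Change 2: A[6] 38 -> -17, delta = -55, sum = 170
Change 3: A[4] 1 -> 21, delta = 20, sum = 190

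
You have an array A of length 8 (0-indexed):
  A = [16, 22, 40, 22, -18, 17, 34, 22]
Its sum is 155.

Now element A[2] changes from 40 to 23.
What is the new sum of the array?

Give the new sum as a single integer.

Old value at index 2: 40
New value at index 2: 23
Delta = 23 - 40 = -17
New sum = old_sum + delta = 155 + (-17) = 138

Answer: 138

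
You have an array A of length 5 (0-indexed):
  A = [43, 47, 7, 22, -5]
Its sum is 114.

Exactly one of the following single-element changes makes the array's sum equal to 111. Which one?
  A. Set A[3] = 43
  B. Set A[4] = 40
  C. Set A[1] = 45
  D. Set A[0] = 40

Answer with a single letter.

Option A: A[3] 22->43, delta=21, new_sum=114+(21)=135
Option B: A[4] -5->40, delta=45, new_sum=114+(45)=159
Option C: A[1] 47->45, delta=-2, new_sum=114+(-2)=112
Option D: A[0] 43->40, delta=-3, new_sum=114+(-3)=111 <-- matches target

Answer: D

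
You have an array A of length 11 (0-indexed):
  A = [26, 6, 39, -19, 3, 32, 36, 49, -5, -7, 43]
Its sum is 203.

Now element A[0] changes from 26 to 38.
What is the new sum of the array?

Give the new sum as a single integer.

Answer: 215

Derivation:
Old value at index 0: 26
New value at index 0: 38
Delta = 38 - 26 = 12
New sum = old_sum + delta = 203 + (12) = 215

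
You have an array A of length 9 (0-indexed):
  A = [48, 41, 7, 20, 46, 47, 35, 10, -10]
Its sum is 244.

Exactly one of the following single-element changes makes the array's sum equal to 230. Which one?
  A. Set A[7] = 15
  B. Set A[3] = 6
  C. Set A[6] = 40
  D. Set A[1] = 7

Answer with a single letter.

Answer: B

Derivation:
Option A: A[7] 10->15, delta=5, new_sum=244+(5)=249
Option B: A[3] 20->6, delta=-14, new_sum=244+(-14)=230 <-- matches target
Option C: A[6] 35->40, delta=5, new_sum=244+(5)=249
Option D: A[1] 41->7, delta=-34, new_sum=244+(-34)=210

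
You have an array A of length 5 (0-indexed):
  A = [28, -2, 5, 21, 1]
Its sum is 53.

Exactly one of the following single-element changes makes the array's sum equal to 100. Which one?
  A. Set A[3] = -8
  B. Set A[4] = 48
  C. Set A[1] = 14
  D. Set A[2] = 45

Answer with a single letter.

Answer: B

Derivation:
Option A: A[3] 21->-8, delta=-29, new_sum=53+(-29)=24
Option B: A[4] 1->48, delta=47, new_sum=53+(47)=100 <-- matches target
Option C: A[1] -2->14, delta=16, new_sum=53+(16)=69
Option D: A[2] 5->45, delta=40, new_sum=53+(40)=93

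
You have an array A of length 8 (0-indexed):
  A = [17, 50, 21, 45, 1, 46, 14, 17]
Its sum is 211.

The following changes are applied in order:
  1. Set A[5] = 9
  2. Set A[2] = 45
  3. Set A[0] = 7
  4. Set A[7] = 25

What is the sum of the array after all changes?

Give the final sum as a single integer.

Answer: 196

Derivation:
Initial sum: 211
Change 1: A[5] 46 -> 9, delta = -37, sum = 174
Change 2: A[2] 21 -> 45, delta = 24, sum = 198
Change 3: A[0] 17 -> 7, delta = -10, sum = 188
Change 4: A[7] 17 -> 25, delta = 8, sum = 196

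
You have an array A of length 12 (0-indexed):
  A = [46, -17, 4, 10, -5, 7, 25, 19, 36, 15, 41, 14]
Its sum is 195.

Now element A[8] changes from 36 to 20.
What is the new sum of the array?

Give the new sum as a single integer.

Answer: 179

Derivation:
Old value at index 8: 36
New value at index 8: 20
Delta = 20 - 36 = -16
New sum = old_sum + delta = 195 + (-16) = 179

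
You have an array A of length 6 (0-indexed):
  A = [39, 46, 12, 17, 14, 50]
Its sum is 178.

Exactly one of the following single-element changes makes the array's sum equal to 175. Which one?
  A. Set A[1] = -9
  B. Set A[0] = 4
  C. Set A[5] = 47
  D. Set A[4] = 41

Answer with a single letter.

Answer: C

Derivation:
Option A: A[1] 46->-9, delta=-55, new_sum=178+(-55)=123
Option B: A[0] 39->4, delta=-35, new_sum=178+(-35)=143
Option C: A[5] 50->47, delta=-3, new_sum=178+(-3)=175 <-- matches target
Option D: A[4] 14->41, delta=27, new_sum=178+(27)=205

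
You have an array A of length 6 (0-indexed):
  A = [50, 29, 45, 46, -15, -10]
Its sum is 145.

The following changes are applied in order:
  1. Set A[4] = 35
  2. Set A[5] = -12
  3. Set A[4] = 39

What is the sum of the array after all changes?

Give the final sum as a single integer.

Answer: 197

Derivation:
Initial sum: 145
Change 1: A[4] -15 -> 35, delta = 50, sum = 195
Change 2: A[5] -10 -> -12, delta = -2, sum = 193
Change 3: A[4] 35 -> 39, delta = 4, sum = 197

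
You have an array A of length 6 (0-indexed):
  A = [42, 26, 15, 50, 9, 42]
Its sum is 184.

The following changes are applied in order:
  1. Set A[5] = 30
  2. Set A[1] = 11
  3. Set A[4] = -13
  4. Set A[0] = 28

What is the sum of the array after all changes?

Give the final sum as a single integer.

Initial sum: 184
Change 1: A[5] 42 -> 30, delta = -12, sum = 172
Change 2: A[1] 26 -> 11, delta = -15, sum = 157
Change 3: A[4] 9 -> -13, delta = -22, sum = 135
Change 4: A[0] 42 -> 28, delta = -14, sum = 121

Answer: 121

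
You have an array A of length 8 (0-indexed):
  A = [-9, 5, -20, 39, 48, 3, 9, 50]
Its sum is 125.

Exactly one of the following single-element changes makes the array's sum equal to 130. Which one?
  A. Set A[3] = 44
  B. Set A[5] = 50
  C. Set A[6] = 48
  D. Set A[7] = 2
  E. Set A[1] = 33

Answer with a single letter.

Answer: A

Derivation:
Option A: A[3] 39->44, delta=5, new_sum=125+(5)=130 <-- matches target
Option B: A[5] 3->50, delta=47, new_sum=125+(47)=172
Option C: A[6] 9->48, delta=39, new_sum=125+(39)=164
Option D: A[7] 50->2, delta=-48, new_sum=125+(-48)=77
Option E: A[1] 5->33, delta=28, new_sum=125+(28)=153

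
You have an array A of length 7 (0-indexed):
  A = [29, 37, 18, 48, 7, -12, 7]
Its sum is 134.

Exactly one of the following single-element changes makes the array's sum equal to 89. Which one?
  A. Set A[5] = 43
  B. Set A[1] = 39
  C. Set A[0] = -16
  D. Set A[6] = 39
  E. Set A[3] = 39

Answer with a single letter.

Answer: C

Derivation:
Option A: A[5] -12->43, delta=55, new_sum=134+(55)=189
Option B: A[1] 37->39, delta=2, new_sum=134+(2)=136
Option C: A[0] 29->-16, delta=-45, new_sum=134+(-45)=89 <-- matches target
Option D: A[6] 7->39, delta=32, new_sum=134+(32)=166
Option E: A[3] 48->39, delta=-9, new_sum=134+(-9)=125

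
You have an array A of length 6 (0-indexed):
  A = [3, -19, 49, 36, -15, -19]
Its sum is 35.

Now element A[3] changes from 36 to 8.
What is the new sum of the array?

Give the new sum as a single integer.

Answer: 7

Derivation:
Old value at index 3: 36
New value at index 3: 8
Delta = 8 - 36 = -28
New sum = old_sum + delta = 35 + (-28) = 7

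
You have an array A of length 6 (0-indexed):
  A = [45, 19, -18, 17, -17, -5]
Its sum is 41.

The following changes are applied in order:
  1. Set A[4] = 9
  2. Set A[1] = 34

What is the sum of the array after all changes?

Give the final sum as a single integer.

Answer: 82

Derivation:
Initial sum: 41
Change 1: A[4] -17 -> 9, delta = 26, sum = 67
Change 2: A[1] 19 -> 34, delta = 15, sum = 82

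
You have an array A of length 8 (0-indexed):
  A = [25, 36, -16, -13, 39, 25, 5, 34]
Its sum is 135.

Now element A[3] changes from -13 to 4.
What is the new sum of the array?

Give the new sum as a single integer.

Answer: 152

Derivation:
Old value at index 3: -13
New value at index 3: 4
Delta = 4 - -13 = 17
New sum = old_sum + delta = 135 + (17) = 152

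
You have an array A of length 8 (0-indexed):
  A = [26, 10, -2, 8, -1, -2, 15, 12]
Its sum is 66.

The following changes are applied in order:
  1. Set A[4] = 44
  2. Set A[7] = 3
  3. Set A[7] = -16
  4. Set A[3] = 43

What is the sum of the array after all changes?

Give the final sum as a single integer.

Initial sum: 66
Change 1: A[4] -1 -> 44, delta = 45, sum = 111
Change 2: A[7] 12 -> 3, delta = -9, sum = 102
Change 3: A[7] 3 -> -16, delta = -19, sum = 83
Change 4: A[3] 8 -> 43, delta = 35, sum = 118

Answer: 118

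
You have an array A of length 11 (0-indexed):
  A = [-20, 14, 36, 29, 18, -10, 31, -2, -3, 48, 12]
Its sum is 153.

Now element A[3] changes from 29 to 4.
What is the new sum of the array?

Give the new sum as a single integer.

Answer: 128

Derivation:
Old value at index 3: 29
New value at index 3: 4
Delta = 4 - 29 = -25
New sum = old_sum + delta = 153 + (-25) = 128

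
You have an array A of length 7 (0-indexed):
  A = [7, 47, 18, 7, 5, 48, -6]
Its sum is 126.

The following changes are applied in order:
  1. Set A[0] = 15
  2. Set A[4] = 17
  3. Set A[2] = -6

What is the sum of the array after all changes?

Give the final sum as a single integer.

Initial sum: 126
Change 1: A[0] 7 -> 15, delta = 8, sum = 134
Change 2: A[4] 5 -> 17, delta = 12, sum = 146
Change 3: A[2] 18 -> -6, delta = -24, sum = 122

Answer: 122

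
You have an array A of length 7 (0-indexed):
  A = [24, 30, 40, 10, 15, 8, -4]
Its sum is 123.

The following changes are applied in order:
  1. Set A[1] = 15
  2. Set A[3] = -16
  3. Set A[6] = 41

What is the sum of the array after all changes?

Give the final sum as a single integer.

Initial sum: 123
Change 1: A[1] 30 -> 15, delta = -15, sum = 108
Change 2: A[3] 10 -> -16, delta = -26, sum = 82
Change 3: A[6] -4 -> 41, delta = 45, sum = 127

Answer: 127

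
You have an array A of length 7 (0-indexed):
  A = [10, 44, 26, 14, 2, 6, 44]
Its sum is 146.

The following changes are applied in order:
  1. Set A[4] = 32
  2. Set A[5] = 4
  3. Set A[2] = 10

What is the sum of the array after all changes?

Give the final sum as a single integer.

Answer: 158

Derivation:
Initial sum: 146
Change 1: A[4] 2 -> 32, delta = 30, sum = 176
Change 2: A[5] 6 -> 4, delta = -2, sum = 174
Change 3: A[2] 26 -> 10, delta = -16, sum = 158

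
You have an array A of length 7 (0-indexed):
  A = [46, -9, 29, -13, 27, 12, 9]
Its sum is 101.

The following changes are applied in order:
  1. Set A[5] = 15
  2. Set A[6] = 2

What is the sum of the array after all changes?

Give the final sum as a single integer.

Answer: 97

Derivation:
Initial sum: 101
Change 1: A[5] 12 -> 15, delta = 3, sum = 104
Change 2: A[6] 9 -> 2, delta = -7, sum = 97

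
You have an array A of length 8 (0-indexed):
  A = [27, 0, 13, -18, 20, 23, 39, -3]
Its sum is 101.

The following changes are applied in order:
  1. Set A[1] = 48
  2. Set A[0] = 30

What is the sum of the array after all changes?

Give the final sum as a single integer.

Answer: 152

Derivation:
Initial sum: 101
Change 1: A[1] 0 -> 48, delta = 48, sum = 149
Change 2: A[0] 27 -> 30, delta = 3, sum = 152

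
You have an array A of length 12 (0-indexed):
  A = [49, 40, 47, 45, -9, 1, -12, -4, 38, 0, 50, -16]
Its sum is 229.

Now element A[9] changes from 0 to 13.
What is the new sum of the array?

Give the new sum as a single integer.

Answer: 242

Derivation:
Old value at index 9: 0
New value at index 9: 13
Delta = 13 - 0 = 13
New sum = old_sum + delta = 229 + (13) = 242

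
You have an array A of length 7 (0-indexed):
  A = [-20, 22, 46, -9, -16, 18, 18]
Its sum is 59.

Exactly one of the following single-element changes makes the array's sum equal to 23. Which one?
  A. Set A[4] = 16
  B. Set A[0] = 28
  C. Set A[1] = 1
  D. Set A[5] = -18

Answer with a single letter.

Answer: D

Derivation:
Option A: A[4] -16->16, delta=32, new_sum=59+(32)=91
Option B: A[0] -20->28, delta=48, new_sum=59+(48)=107
Option C: A[1] 22->1, delta=-21, new_sum=59+(-21)=38
Option D: A[5] 18->-18, delta=-36, new_sum=59+(-36)=23 <-- matches target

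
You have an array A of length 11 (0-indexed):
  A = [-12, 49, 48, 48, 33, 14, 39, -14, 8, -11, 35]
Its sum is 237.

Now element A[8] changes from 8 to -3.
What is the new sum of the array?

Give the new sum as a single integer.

Old value at index 8: 8
New value at index 8: -3
Delta = -3 - 8 = -11
New sum = old_sum + delta = 237 + (-11) = 226

Answer: 226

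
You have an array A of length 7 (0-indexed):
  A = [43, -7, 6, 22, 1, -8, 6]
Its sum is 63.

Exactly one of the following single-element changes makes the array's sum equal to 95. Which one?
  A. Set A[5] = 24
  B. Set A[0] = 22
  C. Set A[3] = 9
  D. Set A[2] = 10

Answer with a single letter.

Answer: A

Derivation:
Option A: A[5] -8->24, delta=32, new_sum=63+(32)=95 <-- matches target
Option B: A[0] 43->22, delta=-21, new_sum=63+(-21)=42
Option C: A[3] 22->9, delta=-13, new_sum=63+(-13)=50
Option D: A[2] 6->10, delta=4, new_sum=63+(4)=67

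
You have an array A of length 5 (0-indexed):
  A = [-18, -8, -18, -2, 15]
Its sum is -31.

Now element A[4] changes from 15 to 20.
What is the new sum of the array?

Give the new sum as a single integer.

Answer: -26

Derivation:
Old value at index 4: 15
New value at index 4: 20
Delta = 20 - 15 = 5
New sum = old_sum + delta = -31 + (5) = -26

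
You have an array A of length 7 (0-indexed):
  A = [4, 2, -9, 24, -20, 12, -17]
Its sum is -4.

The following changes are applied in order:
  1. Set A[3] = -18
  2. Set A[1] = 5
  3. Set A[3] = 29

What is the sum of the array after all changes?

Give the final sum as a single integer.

Answer: 4

Derivation:
Initial sum: -4
Change 1: A[3] 24 -> -18, delta = -42, sum = -46
Change 2: A[1] 2 -> 5, delta = 3, sum = -43
Change 3: A[3] -18 -> 29, delta = 47, sum = 4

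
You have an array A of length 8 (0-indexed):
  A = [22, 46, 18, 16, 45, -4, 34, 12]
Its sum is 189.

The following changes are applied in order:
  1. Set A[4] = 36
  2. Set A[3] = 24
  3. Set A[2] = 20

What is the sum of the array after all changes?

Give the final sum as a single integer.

Answer: 190

Derivation:
Initial sum: 189
Change 1: A[4] 45 -> 36, delta = -9, sum = 180
Change 2: A[3] 16 -> 24, delta = 8, sum = 188
Change 3: A[2] 18 -> 20, delta = 2, sum = 190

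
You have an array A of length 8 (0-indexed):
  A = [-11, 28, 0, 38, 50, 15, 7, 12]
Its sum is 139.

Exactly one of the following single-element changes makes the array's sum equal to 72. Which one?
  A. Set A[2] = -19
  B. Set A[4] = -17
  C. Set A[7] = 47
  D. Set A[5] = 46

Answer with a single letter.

Answer: B

Derivation:
Option A: A[2] 0->-19, delta=-19, new_sum=139+(-19)=120
Option B: A[4] 50->-17, delta=-67, new_sum=139+(-67)=72 <-- matches target
Option C: A[7] 12->47, delta=35, new_sum=139+(35)=174
Option D: A[5] 15->46, delta=31, new_sum=139+(31)=170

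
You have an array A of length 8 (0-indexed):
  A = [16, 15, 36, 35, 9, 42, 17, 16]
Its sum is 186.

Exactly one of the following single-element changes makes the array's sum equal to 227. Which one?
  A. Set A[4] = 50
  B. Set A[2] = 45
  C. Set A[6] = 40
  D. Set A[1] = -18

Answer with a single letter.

Option A: A[4] 9->50, delta=41, new_sum=186+(41)=227 <-- matches target
Option B: A[2] 36->45, delta=9, new_sum=186+(9)=195
Option C: A[6] 17->40, delta=23, new_sum=186+(23)=209
Option D: A[1] 15->-18, delta=-33, new_sum=186+(-33)=153

Answer: A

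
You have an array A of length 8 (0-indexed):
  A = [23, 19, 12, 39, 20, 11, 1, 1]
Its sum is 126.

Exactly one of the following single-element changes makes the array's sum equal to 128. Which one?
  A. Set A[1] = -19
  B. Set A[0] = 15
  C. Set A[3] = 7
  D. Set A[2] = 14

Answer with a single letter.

Option A: A[1] 19->-19, delta=-38, new_sum=126+(-38)=88
Option B: A[0] 23->15, delta=-8, new_sum=126+(-8)=118
Option C: A[3] 39->7, delta=-32, new_sum=126+(-32)=94
Option D: A[2] 12->14, delta=2, new_sum=126+(2)=128 <-- matches target

Answer: D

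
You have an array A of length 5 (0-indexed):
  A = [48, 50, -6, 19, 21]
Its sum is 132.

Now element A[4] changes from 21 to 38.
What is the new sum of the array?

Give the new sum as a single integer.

Answer: 149

Derivation:
Old value at index 4: 21
New value at index 4: 38
Delta = 38 - 21 = 17
New sum = old_sum + delta = 132 + (17) = 149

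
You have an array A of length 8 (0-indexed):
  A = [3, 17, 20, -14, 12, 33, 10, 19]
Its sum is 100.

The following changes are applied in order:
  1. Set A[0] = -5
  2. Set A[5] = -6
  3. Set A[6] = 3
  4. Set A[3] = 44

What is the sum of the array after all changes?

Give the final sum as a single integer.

Answer: 104

Derivation:
Initial sum: 100
Change 1: A[0] 3 -> -5, delta = -8, sum = 92
Change 2: A[5] 33 -> -6, delta = -39, sum = 53
Change 3: A[6] 10 -> 3, delta = -7, sum = 46
Change 4: A[3] -14 -> 44, delta = 58, sum = 104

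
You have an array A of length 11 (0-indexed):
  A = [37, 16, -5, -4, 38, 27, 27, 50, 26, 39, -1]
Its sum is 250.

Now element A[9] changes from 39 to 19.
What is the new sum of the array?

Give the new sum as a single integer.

Answer: 230

Derivation:
Old value at index 9: 39
New value at index 9: 19
Delta = 19 - 39 = -20
New sum = old_sum + delta = 250 + (-20) = 230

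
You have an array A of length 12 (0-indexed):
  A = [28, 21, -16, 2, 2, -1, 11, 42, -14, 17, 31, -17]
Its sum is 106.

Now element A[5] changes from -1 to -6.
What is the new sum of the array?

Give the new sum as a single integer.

Answer: 101

Derivation:
Old value at index 5: -1
New value at index 5: -6
Delta = -6 - -1 = -5
New sum = old_sum + delta = 106 + (-5) = 101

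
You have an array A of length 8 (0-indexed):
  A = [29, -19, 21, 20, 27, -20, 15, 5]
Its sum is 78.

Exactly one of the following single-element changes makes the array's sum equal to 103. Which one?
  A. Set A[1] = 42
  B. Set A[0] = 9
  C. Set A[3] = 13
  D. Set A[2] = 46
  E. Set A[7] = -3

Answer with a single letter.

Answer: D

Derivation:
Option A: A[1] -19->42, delta=61, new_sum=78+(61)=139
Option B: A[0] 29->9, delta=-20, new_sum=78+(-20)=58
Option C: A[3] 20->13, delta=-7, new_sum=78+(-7)=71
Option D: A[2] 21->46, delta=25, new_sum=78+(25)=103 <-- matches target
Option E: A[7] 5->-3, delta=-8, new_sum=78+(-8)=70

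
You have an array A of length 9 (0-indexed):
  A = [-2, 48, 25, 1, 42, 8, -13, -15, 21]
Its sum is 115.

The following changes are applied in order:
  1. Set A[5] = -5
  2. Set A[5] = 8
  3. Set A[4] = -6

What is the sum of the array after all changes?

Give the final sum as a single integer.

Answer: 67

Derivation:
Initial sum: 115
Change 1: A[5] 8 -> -5, delta = -13, sum = 102
Change 2: A[5] -5 -> 8, delta = 13, sum = 115
Change 3: A[4] 42 -> -6, delta = -48, sum = 67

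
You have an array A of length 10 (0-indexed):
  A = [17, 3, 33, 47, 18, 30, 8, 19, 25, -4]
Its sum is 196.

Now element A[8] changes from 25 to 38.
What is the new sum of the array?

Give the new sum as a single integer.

Old value at index 8: 25
New value at index 8: 38
Delta = 38 - 25 = 13
New sum = old_sum + delta = 196 + (13) = 209

Answer: 209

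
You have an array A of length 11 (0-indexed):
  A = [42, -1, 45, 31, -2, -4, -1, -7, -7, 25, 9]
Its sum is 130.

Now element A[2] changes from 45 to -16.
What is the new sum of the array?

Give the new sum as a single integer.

Answer: 69

Derivation:
Old value at index 2: 45
New value at index 2: -16
Delta = -16 - 45 = -61
New sum = old_sum + delta = 130 + (-61) = 69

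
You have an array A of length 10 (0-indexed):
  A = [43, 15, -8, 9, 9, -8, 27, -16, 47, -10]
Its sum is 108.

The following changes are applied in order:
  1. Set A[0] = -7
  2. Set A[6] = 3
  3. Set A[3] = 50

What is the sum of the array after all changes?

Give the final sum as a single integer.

Initial sum: 108
Change 1: A[0] 43 -> -7, delta = -50, sum = 58
Change 2: A[6] 27 -> 3, delta = -24, sum = 34
Change 3: A[3] 9 -> 50, delta = 41, sum = 75

Answer: 75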